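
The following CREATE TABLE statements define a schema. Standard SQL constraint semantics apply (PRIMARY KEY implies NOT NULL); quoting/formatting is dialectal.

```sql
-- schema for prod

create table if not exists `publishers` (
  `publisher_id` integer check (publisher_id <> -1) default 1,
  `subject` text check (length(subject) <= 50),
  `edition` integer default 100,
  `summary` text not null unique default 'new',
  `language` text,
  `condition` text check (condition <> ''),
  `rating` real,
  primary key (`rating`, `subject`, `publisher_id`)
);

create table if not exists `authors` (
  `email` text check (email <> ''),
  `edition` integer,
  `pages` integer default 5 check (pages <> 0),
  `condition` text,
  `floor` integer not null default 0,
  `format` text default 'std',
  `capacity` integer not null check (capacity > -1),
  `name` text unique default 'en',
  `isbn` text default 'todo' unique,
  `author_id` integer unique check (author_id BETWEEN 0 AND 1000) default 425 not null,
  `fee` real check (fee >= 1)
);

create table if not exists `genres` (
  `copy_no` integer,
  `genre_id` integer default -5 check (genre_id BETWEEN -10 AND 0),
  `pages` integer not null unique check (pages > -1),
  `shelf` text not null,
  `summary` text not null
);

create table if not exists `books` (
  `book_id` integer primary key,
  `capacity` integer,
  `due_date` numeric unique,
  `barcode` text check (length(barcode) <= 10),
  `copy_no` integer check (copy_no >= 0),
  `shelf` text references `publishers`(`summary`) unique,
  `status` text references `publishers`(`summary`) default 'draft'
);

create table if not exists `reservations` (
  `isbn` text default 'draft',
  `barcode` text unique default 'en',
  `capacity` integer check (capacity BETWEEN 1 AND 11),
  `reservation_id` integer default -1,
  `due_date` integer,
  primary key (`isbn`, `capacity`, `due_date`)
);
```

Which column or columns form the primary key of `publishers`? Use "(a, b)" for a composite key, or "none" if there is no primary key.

A table-level PRIMARY KEY clause names 3 columns: rating, subject, publisher_id.
This is a composite key — the combination is unique, not each column individually.

(rating, subject, publisher_id)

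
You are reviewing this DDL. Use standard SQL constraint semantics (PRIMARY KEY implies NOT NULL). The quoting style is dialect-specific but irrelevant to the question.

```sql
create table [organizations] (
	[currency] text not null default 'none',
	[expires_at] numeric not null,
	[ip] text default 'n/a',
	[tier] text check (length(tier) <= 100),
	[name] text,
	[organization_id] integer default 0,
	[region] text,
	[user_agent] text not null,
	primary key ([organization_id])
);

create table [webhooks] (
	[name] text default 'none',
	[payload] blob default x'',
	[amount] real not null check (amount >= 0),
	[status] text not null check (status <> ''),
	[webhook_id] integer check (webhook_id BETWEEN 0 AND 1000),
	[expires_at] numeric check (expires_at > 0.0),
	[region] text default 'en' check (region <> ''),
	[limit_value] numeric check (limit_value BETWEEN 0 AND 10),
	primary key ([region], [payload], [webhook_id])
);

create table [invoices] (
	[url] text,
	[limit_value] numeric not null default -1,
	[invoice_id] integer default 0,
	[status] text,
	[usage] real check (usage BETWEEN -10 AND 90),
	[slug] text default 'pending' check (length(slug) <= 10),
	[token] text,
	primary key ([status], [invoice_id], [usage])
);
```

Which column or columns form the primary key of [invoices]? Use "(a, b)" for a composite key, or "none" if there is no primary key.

(status, invoice_id, usage)

A table-level PRIMARY KEY clause names 3 columns: status, invoice_id, usage.
This is a composite key — the combination is unique, not each column individually.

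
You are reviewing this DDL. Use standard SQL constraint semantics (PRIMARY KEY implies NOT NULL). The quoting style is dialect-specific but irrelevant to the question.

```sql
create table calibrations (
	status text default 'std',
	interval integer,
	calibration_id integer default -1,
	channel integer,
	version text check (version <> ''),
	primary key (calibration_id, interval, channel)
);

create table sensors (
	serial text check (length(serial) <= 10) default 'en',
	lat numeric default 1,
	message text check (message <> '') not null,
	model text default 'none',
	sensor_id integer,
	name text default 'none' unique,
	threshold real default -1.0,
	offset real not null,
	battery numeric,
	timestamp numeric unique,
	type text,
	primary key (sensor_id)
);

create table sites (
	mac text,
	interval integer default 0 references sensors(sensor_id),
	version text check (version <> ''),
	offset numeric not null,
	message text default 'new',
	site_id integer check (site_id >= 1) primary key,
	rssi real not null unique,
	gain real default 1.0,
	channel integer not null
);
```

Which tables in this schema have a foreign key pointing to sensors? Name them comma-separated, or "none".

- sites.interval references sensors(sensor_id).

sites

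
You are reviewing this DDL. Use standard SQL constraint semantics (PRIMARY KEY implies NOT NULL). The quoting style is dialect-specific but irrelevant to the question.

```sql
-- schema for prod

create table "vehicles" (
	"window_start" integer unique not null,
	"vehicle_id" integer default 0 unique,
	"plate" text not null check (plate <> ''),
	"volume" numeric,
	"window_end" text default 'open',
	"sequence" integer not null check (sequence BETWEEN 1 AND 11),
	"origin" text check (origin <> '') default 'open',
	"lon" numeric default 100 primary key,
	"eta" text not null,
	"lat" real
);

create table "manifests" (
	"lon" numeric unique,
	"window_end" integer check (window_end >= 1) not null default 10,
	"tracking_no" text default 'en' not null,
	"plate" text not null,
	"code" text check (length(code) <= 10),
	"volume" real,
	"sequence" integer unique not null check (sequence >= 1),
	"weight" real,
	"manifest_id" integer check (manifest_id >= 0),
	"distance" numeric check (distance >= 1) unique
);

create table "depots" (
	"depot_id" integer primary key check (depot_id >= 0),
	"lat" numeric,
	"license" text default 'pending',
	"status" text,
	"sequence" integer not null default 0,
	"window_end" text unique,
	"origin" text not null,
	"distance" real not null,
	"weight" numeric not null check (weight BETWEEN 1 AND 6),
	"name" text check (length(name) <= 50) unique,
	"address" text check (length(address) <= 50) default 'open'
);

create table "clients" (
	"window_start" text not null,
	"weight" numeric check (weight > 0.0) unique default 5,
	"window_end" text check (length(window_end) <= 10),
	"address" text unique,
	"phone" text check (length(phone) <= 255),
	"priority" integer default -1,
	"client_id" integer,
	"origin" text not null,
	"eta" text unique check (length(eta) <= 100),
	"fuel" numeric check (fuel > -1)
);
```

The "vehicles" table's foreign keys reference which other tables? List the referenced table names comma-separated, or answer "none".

No column in vehicles has a REFERENCES clause.

none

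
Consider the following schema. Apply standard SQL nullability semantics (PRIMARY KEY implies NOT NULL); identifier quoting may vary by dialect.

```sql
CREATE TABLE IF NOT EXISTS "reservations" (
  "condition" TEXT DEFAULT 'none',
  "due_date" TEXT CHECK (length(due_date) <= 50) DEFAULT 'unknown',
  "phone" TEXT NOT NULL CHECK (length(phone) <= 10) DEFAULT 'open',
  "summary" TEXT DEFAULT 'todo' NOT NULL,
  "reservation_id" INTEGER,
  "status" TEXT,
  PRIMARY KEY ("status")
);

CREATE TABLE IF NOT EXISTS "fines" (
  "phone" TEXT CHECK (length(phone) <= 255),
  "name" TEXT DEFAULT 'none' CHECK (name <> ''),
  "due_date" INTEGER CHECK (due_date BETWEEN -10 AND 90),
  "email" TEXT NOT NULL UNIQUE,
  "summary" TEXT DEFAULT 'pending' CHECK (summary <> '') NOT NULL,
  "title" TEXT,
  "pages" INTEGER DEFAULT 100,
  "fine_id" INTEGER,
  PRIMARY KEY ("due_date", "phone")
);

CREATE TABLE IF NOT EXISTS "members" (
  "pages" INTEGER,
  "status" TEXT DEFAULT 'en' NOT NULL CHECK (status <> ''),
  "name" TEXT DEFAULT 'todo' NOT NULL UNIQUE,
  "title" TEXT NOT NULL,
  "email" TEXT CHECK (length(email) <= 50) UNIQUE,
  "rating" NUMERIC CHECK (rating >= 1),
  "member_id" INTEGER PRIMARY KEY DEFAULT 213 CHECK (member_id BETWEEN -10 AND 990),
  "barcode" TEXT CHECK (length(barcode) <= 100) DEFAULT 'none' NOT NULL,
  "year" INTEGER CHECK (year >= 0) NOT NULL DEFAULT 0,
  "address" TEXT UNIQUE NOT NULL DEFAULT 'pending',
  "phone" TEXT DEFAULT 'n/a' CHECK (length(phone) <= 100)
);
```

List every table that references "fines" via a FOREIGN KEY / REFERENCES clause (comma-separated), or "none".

No REFERENCES clause anywhere in the schema names fines.

none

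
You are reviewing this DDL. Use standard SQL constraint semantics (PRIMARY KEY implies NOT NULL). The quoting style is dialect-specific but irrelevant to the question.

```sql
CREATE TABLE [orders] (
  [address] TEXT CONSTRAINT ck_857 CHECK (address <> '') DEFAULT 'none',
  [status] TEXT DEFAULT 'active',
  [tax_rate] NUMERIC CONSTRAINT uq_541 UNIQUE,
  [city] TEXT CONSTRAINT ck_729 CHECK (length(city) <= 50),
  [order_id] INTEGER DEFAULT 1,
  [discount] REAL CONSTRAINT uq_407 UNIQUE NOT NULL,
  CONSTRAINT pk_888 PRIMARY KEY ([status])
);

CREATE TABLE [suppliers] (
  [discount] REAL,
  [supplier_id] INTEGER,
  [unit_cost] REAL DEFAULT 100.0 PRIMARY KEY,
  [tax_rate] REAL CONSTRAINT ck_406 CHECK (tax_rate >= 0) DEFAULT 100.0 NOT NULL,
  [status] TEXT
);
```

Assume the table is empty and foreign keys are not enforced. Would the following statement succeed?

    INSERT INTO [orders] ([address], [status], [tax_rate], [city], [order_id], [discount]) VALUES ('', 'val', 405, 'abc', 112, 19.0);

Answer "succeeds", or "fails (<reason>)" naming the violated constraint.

fails (CHECK on address)

The value '' for address violates CHECK (address <> '').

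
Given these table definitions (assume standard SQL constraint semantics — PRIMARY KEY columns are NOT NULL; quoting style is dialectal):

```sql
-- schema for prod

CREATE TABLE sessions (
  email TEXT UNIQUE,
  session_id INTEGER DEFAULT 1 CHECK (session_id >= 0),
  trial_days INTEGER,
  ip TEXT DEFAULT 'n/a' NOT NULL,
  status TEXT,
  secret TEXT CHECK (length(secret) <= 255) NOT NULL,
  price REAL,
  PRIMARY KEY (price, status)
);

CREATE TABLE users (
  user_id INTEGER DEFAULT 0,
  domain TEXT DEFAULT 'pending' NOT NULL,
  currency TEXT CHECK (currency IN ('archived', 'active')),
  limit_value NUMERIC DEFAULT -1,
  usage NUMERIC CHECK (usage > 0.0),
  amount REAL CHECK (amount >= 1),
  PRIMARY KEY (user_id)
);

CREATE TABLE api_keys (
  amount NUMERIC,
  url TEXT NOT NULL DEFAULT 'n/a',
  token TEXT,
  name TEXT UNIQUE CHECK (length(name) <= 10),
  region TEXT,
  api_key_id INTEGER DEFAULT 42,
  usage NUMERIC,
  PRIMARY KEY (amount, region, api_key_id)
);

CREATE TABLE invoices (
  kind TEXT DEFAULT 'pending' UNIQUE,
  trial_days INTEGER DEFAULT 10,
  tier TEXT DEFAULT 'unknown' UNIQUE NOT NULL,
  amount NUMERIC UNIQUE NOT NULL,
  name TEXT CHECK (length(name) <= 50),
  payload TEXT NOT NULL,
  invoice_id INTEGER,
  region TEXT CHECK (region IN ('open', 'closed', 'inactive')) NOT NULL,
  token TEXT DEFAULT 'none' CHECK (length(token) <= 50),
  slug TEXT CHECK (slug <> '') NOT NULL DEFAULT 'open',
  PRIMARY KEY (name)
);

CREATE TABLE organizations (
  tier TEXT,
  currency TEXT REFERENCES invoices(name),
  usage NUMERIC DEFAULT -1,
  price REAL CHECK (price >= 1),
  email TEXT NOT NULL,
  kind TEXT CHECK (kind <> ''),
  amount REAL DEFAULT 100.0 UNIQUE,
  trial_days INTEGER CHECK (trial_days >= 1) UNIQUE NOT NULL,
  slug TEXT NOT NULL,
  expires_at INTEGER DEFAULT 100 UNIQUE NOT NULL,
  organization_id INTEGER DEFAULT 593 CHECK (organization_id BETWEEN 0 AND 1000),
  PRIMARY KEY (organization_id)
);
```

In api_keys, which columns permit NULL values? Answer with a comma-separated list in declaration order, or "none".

- amount: part of the PRIMARY KEY, which implies NOT NULL → not nullable.
- url: declared NOT NULL → not nullable.
- token: no NOT NULL constraint applies → nullable.
- name: CHECK does not forbid NULL (a CHECK constraint passes when its expression is NULL) → nullable.
- region: part of the PRIMARY KEY, which implies NOT NULL → not nullable.
- api_key_id: part of the PRIMARY KEY, which implies NOT NULL → not nullable.
- usage: no NOT NULL constraint applies → nullable.

token, name, usage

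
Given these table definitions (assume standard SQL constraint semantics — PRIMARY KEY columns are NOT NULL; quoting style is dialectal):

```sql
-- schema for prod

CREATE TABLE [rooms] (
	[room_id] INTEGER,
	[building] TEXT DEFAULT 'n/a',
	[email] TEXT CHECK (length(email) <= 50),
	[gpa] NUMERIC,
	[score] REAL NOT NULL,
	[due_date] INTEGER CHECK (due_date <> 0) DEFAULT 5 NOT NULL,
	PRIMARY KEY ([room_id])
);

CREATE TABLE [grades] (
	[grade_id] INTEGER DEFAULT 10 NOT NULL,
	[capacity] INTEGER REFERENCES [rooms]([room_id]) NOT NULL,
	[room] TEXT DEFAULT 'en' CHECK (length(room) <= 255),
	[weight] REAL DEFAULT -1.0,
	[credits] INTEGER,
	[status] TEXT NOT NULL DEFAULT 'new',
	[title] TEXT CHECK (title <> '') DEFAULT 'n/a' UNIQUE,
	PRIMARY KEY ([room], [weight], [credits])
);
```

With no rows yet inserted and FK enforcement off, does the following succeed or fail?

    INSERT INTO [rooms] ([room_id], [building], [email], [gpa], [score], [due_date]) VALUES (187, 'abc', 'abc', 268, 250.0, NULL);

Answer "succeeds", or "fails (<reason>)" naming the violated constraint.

due_date is explicitly set to NULL, but due_date is declared NOT NULL.

fails (NOT NULL on due_date)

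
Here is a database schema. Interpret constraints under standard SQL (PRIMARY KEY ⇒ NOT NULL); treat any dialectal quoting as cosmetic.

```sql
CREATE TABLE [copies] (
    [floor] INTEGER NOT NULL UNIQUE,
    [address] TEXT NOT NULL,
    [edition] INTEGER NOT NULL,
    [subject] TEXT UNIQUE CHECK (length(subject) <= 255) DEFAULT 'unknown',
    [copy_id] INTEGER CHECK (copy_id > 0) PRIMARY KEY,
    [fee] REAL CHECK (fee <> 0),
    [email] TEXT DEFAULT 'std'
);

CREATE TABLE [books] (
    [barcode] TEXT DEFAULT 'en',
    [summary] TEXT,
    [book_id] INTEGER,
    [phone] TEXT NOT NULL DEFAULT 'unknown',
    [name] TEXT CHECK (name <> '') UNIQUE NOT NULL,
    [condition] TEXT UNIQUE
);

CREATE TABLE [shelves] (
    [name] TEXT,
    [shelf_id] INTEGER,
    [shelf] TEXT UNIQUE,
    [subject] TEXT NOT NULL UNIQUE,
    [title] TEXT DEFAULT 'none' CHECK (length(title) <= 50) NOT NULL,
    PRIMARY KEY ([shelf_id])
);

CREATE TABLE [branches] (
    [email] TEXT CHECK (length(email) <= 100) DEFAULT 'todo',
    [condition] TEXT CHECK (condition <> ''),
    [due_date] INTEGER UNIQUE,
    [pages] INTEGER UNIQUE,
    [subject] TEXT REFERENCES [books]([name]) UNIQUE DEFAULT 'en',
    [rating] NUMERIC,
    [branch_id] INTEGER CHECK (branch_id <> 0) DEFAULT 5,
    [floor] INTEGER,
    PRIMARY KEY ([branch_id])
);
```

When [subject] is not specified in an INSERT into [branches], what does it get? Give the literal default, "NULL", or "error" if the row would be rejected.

subject has an explicit DEFAULT 'en'.
When the column is omitted from an INSERT, that default is used.

'en'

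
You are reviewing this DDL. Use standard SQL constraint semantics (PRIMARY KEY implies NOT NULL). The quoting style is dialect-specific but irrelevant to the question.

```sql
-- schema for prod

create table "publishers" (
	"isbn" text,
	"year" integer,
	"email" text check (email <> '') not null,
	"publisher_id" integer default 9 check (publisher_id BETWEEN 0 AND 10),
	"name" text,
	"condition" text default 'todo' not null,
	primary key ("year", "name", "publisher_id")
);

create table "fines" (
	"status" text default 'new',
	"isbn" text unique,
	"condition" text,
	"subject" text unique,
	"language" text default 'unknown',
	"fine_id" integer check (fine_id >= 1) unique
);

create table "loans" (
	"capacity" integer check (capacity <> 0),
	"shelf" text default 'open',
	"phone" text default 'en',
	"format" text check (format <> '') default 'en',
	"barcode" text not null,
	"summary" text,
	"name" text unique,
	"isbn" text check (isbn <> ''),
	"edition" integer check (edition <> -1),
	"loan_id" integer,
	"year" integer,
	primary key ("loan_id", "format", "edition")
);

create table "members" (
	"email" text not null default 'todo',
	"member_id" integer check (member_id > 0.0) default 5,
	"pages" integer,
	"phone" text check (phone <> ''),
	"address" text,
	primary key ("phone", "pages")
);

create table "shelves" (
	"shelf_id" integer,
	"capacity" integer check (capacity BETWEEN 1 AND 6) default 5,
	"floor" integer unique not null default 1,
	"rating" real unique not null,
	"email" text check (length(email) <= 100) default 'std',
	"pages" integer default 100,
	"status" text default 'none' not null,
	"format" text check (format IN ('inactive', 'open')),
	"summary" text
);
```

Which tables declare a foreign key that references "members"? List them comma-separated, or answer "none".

No REFERENCES clause anywhere in the schema names members.

none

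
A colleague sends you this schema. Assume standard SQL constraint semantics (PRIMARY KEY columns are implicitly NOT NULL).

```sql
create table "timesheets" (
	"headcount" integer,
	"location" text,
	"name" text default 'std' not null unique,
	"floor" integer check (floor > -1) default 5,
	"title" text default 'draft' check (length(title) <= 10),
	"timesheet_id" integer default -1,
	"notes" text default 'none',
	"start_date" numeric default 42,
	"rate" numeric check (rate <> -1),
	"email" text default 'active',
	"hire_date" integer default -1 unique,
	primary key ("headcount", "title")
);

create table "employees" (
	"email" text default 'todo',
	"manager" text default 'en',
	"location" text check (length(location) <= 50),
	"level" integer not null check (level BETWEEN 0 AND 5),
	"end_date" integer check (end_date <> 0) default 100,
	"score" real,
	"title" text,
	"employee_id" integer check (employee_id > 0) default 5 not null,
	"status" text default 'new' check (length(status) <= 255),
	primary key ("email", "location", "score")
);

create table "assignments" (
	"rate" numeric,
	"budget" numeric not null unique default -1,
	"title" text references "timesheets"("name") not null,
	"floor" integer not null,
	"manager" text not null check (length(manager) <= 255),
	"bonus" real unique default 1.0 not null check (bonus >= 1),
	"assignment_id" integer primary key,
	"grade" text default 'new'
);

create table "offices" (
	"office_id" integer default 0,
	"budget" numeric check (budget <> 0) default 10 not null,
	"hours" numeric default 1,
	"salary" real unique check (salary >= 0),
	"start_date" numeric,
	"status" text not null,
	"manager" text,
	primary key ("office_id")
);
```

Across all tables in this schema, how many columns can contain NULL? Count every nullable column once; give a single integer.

timesheets: 8 nullable (location, floor, timesheet_id, notes, start_date, rate, email, hire_date — PK (headcount, title) and explicit NOT NULL columns excluded).
employees: 4 nullable (manager, end_date, title, status — PK (email, location, score) and explicit NOT NULL columns excluded).
assignments: 2 nullable (rate, grade — PK (assignment_id) and explicit NOT NULL columns excluded).
offices: 4 nullable (hours, salary, start_date, manager — PK (office_id) and explicit NOT NULL columns excluded).
Total: 8 + 4 + 2 + 4 = 18.

18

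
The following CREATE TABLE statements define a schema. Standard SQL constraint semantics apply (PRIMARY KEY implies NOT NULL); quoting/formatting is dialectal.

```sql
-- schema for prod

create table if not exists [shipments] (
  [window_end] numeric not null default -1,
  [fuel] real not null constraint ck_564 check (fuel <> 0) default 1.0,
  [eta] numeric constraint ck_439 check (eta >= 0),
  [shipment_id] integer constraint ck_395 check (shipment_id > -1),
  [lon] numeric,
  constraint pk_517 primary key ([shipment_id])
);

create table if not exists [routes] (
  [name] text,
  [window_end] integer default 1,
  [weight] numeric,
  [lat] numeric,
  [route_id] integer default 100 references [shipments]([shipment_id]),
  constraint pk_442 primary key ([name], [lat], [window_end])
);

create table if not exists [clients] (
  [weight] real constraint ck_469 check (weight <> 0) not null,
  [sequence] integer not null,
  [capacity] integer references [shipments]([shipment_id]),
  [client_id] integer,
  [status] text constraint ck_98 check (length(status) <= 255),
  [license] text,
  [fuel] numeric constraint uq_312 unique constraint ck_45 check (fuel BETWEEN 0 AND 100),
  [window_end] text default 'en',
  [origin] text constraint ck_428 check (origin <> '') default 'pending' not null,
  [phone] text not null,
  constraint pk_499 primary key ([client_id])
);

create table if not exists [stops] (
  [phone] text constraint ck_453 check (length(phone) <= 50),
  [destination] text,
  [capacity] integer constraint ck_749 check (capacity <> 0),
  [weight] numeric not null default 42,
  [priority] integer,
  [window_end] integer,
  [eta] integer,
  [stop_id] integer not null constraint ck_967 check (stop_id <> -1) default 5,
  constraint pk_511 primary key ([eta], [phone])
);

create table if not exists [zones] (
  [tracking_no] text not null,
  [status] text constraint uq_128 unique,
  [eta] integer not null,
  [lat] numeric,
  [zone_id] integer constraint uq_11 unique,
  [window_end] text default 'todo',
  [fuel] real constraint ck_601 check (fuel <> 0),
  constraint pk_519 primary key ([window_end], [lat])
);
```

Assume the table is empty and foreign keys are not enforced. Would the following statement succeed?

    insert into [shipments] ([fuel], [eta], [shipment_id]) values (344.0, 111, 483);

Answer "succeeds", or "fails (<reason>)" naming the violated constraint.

NOT NULL columns: fuel is supplied; shipment_id is supplied; window_end defaults to -1.
CHECK constraints: 344.0 satisfies (fuel <> 0); 111 satisfies (eta >= 0); 483 satisfies (shipment_id > -1).
No constraint is violated.

succeeds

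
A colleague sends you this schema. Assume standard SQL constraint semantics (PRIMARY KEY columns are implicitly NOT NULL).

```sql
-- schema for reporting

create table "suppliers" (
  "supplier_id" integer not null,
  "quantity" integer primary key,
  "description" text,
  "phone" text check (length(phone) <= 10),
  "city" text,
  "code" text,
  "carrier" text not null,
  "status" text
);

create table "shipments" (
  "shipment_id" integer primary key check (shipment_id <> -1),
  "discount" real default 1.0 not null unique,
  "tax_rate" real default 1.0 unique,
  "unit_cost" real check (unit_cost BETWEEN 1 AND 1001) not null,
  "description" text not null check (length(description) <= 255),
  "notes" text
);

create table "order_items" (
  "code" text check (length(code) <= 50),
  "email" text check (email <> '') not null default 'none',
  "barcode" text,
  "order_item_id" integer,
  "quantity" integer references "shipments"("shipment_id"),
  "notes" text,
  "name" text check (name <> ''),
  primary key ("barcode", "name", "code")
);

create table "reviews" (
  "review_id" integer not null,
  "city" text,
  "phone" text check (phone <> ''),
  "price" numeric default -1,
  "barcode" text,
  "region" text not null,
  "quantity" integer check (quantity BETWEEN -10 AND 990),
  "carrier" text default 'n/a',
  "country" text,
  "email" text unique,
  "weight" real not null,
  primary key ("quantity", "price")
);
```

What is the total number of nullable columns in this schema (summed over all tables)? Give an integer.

suppliers: 5 nullable (description, phone, city, code, status — PK (quantity) and explicit NOT NULL columns excluded).
shipments: 2 nullable (tax_rate, notes — PK (shipment_id) and explicit NOT NULL columns excluded).
order_items: 3 nullable (order_item_id, quantity, notes — PK (barcode, name, code) and explicit NOT NULL columns excluded).
reviews: 6 nullable (city, phone, barcode, carrier, country, email — PK (quantity, price) and explicit NOT NULL columns excluded).
Total: 5 + 2 + 3 + 6 = 16.

16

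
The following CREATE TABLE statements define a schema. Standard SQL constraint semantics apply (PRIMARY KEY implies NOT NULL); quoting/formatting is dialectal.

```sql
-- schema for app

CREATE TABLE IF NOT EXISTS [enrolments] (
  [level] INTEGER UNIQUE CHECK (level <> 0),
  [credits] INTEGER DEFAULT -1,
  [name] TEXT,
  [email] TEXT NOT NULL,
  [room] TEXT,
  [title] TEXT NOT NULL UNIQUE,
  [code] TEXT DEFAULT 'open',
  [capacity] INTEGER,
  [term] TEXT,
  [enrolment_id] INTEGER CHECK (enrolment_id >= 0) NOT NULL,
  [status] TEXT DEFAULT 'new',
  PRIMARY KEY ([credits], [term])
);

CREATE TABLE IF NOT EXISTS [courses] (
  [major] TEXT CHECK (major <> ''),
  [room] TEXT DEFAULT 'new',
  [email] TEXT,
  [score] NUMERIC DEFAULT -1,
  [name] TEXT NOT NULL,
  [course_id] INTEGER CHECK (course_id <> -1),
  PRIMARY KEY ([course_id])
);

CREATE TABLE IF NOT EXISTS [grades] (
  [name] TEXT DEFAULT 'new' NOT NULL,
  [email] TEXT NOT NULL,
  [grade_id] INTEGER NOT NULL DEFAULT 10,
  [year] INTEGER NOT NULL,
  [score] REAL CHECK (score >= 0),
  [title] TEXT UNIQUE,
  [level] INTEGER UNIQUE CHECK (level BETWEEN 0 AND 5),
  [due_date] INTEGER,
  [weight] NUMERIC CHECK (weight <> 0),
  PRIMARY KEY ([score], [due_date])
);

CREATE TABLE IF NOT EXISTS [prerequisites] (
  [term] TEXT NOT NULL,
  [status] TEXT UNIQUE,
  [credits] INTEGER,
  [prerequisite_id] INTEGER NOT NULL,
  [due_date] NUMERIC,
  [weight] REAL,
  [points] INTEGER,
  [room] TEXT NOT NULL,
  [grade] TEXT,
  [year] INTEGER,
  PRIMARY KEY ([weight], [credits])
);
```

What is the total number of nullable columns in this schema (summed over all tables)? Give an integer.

enrolments: 6 nullable (level, name, room, code, capacity, status — PK (credits, term) and explicit NOT NULL columns excluded).
courses: 4 nullable (major, room, email, score — PK (course_id) and explicit NOT NULL columns excluded).
grades: 3 nullable (title, level, weight — PK (score, due_date) and explicit NOT NULL columns excluded).
prerequisites: 5 nullable (status, due_date, points, grade, year — PK (weight, credits) and explicit NOT NULL columns excluded).
Total: 6 + 4 + 3 + 5 = 18.

18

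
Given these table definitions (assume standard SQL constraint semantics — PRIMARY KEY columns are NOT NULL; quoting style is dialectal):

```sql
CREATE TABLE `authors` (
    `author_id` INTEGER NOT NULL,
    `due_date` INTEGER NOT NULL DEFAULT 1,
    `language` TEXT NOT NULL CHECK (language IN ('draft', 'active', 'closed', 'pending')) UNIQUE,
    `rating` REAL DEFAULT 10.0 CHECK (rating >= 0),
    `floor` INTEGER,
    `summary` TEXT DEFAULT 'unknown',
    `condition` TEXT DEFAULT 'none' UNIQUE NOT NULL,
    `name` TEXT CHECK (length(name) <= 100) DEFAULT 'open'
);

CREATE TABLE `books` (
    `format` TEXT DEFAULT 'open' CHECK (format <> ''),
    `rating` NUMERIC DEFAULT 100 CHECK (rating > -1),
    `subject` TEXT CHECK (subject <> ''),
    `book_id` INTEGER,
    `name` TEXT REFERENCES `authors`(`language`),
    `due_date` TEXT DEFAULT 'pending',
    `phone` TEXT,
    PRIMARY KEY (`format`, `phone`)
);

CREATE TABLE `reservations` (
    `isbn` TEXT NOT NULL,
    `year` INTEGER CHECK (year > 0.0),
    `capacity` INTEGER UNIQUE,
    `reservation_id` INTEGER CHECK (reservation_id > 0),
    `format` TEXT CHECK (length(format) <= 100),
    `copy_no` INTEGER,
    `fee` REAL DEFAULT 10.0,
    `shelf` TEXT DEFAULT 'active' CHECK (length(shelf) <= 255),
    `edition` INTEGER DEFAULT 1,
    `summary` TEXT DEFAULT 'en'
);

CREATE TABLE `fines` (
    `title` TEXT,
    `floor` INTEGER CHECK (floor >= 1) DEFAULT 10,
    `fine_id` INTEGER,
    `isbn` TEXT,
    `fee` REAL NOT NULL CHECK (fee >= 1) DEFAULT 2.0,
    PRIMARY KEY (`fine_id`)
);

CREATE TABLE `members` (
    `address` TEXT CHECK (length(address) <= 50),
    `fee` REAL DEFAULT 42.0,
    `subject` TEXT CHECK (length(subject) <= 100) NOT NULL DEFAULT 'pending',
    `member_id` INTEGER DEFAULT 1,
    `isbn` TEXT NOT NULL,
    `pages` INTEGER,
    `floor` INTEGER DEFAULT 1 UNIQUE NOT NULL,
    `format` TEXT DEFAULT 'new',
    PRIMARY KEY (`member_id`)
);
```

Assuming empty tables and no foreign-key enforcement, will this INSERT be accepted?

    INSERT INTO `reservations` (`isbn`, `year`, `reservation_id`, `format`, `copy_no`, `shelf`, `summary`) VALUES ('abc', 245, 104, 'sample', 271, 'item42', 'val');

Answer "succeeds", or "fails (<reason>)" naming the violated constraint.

succeeds

NOT NULL columns: isbn is supplied.
CHECK constraints: 245 satisfies (year > 0.0); 104 satisfies (reservation_id > 0); 'sample' satisfies (length(format) <= 100); 'item42' satisfies (length(shelf) <= 255).
No constraint is violated.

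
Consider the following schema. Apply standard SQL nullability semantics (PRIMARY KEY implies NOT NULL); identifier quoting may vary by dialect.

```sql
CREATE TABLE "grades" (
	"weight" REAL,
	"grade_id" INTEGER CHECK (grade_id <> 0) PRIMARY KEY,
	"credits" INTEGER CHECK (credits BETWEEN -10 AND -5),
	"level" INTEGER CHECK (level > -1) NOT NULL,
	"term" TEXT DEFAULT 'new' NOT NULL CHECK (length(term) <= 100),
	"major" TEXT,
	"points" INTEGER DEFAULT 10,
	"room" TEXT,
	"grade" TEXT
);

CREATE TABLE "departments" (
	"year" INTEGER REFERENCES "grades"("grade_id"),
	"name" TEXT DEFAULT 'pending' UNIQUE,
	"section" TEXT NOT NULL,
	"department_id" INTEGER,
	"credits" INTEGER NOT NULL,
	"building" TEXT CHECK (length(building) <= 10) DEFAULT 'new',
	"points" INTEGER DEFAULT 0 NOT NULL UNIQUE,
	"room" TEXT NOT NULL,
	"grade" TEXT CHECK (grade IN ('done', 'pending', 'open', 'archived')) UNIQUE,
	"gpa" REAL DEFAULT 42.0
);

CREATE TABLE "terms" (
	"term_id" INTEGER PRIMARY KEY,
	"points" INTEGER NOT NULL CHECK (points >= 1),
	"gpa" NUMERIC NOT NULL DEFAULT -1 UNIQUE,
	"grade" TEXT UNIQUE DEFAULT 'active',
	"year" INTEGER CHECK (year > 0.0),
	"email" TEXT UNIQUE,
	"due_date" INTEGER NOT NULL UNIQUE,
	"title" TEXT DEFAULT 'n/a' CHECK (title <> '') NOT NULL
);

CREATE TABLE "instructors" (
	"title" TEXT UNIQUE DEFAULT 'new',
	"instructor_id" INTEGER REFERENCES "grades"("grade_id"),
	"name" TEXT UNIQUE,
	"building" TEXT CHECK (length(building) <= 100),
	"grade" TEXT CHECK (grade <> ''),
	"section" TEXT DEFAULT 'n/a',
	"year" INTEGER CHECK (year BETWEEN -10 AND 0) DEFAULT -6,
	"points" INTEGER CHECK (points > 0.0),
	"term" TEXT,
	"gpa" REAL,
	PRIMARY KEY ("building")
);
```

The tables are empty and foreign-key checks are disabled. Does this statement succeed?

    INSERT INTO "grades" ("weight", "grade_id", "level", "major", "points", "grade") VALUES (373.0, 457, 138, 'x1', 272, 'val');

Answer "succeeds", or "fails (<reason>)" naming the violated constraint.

succeeds

NOT NULL columns: grade_id is supplied; level is supplied; term defaults to 'new'.
CHECK constraints: 457 satisfies (grade_id <> 0); 138 satisfies (level > -1).
No constraint is violated.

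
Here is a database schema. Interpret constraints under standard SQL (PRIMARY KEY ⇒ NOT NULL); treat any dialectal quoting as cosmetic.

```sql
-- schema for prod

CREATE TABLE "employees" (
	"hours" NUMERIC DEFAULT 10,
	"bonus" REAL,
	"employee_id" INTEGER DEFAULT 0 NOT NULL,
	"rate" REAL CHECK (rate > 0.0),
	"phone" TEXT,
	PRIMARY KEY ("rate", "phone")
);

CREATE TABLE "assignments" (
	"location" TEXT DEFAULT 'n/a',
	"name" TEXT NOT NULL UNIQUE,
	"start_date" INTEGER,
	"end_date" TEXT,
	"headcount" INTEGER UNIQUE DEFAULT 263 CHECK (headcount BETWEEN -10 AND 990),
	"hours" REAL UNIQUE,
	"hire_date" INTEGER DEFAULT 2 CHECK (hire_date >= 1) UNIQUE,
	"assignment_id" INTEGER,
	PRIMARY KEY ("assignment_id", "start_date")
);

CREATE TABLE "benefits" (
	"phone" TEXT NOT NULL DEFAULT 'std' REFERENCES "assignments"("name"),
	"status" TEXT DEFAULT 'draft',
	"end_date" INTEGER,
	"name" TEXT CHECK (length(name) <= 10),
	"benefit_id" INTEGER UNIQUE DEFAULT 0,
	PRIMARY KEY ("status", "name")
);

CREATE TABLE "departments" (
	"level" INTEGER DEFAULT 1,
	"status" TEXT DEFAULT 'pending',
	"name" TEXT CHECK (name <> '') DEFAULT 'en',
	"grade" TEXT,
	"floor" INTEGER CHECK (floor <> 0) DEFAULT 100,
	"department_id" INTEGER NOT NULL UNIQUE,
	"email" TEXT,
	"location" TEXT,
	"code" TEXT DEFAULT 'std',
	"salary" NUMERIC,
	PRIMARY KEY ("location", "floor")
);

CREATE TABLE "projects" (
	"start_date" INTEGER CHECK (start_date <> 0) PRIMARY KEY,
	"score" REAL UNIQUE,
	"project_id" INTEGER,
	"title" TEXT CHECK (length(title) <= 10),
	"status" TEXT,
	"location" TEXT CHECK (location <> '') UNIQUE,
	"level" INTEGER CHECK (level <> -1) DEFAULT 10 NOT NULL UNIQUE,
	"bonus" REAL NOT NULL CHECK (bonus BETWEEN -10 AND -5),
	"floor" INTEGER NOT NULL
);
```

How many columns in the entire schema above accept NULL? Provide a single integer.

employees: 2 nullable (hours, bonus — PK (rate, phone) and explicit NOT NULL columns excluded).
assignments: 5 nullable (location, end_date, headcount, hours, hire_date — PK (assignment_id, start_date) and explicit NOT NULL columns excluded).
benefits: 2 nullable (end_date, benefit_id — PK (status, name) and explicit NOT NULL columns excluded).
departments: 7 nullable (level, status, name, grade, email, code, salary — PK (location, floor) and explicit NOT NULL columns excluded).
projects: 5 nullable (score, project_id, title, status, location — PK (start_date) and explicit NOT NULL columns excluded).
Total: 2 + 5 + 2 + 7 + 5 = 21.

21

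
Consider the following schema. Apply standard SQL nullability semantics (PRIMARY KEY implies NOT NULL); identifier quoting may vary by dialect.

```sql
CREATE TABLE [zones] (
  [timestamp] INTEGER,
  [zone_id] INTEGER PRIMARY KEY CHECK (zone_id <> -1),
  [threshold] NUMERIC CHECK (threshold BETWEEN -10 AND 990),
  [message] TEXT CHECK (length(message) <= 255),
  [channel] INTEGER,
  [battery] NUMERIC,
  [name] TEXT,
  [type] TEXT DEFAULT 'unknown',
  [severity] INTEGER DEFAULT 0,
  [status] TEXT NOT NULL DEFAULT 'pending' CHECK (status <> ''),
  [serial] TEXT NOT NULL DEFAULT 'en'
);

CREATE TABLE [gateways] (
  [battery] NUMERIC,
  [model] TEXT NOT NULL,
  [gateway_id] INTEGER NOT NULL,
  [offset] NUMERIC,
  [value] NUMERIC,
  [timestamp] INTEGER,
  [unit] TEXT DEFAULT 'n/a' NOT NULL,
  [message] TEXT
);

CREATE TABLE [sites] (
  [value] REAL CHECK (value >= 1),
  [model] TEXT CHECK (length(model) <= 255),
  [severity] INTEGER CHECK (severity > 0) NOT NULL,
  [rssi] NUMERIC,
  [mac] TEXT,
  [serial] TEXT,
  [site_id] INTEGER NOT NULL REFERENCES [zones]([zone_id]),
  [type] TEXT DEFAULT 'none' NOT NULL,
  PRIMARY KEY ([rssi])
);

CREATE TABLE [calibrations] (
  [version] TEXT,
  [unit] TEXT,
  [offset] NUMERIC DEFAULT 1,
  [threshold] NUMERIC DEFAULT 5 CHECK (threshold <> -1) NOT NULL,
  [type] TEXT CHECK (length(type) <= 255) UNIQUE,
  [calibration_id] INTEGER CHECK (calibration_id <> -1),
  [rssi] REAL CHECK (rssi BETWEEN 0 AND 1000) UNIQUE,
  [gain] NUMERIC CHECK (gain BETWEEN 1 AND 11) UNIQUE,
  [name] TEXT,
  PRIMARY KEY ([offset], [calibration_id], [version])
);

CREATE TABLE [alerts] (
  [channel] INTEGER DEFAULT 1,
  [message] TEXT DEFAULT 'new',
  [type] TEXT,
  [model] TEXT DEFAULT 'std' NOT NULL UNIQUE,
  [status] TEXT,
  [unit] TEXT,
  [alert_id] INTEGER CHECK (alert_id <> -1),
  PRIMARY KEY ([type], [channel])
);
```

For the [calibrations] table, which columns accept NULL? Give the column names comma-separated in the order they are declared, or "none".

- version: part of the PRIMARY KEY, which implies NOT NULL → not nullable.
- unit: no NOT NULL constraint applies → nullable.
- offset: part of the PRIMARY KEY, which implies NOT NULL → not nullable.
- threshold: declared NOT NULL → not nullable.
- type: CHECK does not forbid NULL (a CHECK constraint passes when its expression is NULL) → nullable.
- calibration_id: part of the PRIMARY KEY, which implies NOT NULL → not nullable.
- rssi: CHECK does not forbid NULL (a CHECK constraint passes when its expression is NULL) → nullable.
- gain: CHECK does not forbid NULL (a CHECK constraint passes when its expression is NULL) → nullable.
- name: no NOT NULL constraint applies → nullable.

unit, type, rssi, gain, name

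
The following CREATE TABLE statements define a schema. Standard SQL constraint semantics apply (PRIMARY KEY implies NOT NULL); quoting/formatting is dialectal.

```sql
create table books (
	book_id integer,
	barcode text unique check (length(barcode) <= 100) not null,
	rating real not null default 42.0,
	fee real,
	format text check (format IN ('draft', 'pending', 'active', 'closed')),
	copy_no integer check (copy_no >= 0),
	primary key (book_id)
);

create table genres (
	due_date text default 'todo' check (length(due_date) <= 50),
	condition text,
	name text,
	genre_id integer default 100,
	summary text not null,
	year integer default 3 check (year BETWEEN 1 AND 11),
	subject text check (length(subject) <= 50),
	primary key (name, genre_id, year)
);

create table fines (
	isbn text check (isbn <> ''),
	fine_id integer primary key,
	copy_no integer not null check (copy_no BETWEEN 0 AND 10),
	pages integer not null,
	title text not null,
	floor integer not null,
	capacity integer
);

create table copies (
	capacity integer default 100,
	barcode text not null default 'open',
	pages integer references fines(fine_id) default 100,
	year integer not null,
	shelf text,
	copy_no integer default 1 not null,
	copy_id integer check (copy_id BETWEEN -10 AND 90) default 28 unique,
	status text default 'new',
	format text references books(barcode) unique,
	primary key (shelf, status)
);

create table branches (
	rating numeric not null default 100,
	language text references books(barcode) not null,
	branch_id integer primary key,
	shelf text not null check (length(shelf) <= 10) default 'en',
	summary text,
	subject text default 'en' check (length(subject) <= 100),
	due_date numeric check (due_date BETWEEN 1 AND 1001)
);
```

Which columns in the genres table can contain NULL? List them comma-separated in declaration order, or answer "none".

due_date, condition, subject

- due_date: CHECK does not forbid NULL (a CHECK constraint passes when its expression is NULL) → nullable.
- condition: no NOT NULL constraint applies → nullable.
- name: part of the PRIMARY KEY, which implies NOT NULL → not nullable.
- genre_id: part of the PRIMARY KEY, which implies NOT NULL → not nullable.
- summary: declared NOT NULL → not nullable.
- year: part of the PRIMARY KEY, which implies NOT NULL → not nullable.
- subject: CHECK does not forbid NULL (a CHECK constraint passes when its expression is NULL) → nullable.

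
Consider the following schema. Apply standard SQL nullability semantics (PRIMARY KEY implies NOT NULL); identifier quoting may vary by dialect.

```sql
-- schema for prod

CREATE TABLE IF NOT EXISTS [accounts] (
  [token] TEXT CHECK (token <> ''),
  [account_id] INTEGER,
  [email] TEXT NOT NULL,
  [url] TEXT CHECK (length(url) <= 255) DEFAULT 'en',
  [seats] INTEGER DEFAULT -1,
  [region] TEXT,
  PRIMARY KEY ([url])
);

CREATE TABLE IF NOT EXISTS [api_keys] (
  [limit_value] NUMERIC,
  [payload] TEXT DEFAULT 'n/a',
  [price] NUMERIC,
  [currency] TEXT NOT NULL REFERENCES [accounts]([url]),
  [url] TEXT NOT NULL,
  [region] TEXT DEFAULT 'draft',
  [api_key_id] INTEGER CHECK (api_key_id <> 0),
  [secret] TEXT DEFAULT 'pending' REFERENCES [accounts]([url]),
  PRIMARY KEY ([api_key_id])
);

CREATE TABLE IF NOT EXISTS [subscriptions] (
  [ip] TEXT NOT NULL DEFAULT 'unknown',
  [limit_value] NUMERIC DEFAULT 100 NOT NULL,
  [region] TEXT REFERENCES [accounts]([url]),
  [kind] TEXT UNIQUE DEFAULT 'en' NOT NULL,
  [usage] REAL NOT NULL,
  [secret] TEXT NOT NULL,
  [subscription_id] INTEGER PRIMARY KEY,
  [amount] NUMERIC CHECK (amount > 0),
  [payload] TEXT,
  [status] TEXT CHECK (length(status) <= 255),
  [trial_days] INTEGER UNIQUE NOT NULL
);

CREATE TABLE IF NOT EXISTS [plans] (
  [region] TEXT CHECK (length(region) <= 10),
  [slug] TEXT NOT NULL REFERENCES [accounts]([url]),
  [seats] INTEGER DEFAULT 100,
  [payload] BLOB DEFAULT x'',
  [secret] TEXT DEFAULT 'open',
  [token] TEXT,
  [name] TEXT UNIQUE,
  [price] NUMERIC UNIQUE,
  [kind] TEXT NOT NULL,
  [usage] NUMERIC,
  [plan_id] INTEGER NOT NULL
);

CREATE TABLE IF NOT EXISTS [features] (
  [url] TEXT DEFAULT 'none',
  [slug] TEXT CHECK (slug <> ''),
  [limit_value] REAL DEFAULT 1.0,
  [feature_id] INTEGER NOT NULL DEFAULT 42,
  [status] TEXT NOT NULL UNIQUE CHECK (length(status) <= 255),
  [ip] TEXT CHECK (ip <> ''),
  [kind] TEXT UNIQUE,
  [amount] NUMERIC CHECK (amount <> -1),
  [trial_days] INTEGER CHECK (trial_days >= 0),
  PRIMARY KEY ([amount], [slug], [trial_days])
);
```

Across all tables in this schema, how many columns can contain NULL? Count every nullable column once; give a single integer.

25

accounts: 4 nullable (token, account_id, seats, region — PK (url) and explicit NOT NULL columns excluded).
api_keys: 5 nullable (limit_value, payload, price, region, secret — PK (api_key_id) and explicit NOT NULL columns excluded).
subscriptions: 4 nullable (region, amount, payload, status — PK (subscription_id) and explicit NOT NULL columns excluded).
plans: 8 nullable (region, seats, payload, secret, token, name, price, usage — PK none and explicit NOT NULL columns excluded).
features: 4 nullable (url, limit_value, ip, kind — PK (amount, slug, trial_days) and explicit NOT NULL columns excluded).
Total: 4 + 5 + 4 + 8 + 4 = 25.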